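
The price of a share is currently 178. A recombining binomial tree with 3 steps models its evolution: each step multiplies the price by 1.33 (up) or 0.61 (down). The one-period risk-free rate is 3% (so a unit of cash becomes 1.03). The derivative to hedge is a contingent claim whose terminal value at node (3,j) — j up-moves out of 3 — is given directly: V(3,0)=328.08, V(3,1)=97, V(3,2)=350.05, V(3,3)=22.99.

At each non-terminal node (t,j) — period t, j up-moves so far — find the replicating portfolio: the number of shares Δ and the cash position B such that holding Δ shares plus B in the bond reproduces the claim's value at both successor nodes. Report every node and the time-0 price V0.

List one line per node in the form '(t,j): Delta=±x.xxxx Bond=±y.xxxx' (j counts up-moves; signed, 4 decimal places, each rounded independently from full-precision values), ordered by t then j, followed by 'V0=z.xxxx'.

No-arbitrage ⇒ martingale measure with p* = (R−d)/(u−d) = 0.5833.
At expiry t=3: V(3,0)=328.0800, V(3,1)=97.0000, V(3,2)=350.0500, V(3,3)=22.9900
Node (2,0) S=66.2338: V=(p*·97.0000+(1−p*)·328.0800)/1.03=187.6537; Δ=(97.0000−328.0800)/(88.0910−40.4026)=-4.8456; B=V−Δ·S=508.5982
Node (2,1) S=144.4114: V=(p*·350.0500+(1−p*)·97.0000)/1.03=237.4879; Δ=(350.0500−97.0000)/(192.0672−88.0910)=2.4337; B=V−Δ·S=-113.9705
Node (2,2) S=314.8642: V=(p*·22.9900+(1−p*)·350.0500)/1.03=154.6262; Δ=(22.9900−350.0500)/(418.7694−192.0672)=-1.4427; B=V−Δ·S=608.8762
Node (1,0) S=108.5800: V=(p*·237.4879+(1−p*)·187.6537)/1.03=210.4113; Δ=(237.4879−187.6537)/(144.4114−66.2338)=0.6374; B=V−Δ·S=141.1972
Node (1,1) S=236.7400: V=(p*·154.6262+(1−p*)·237.4879)/1.03=183.6426; Δ=(154.6262−237.4879)/(314.8642−144.4114)=-0.4861; B=V−Δ·S=298.7282
Node (0,0) S=178.0000: V=(p*·183.6426+(1−p*)·210.4113)/1.03=189.1226; Δ=(183.6426−210.4113)/(236.7400−108.5800)=-0.2089; B=V−Δ·S=226.3013
Check: Δ(0,0)·S0 + B(0,0) = 189.1226 = V0.

(0,0): Delta=-0.2089 Bond=226.3013
(1,0): Delta=0.6374 Bond=141.1972
(1,1): Delta=-0.4861 Bond=298.7282
(2,0): Delta=-4.8456 Bond=508.5982
(2,1): Delta=2.4337 Bond=-113.9705
(2,2): Delta=-1.4427 Bond=608.8762
V0=189.1226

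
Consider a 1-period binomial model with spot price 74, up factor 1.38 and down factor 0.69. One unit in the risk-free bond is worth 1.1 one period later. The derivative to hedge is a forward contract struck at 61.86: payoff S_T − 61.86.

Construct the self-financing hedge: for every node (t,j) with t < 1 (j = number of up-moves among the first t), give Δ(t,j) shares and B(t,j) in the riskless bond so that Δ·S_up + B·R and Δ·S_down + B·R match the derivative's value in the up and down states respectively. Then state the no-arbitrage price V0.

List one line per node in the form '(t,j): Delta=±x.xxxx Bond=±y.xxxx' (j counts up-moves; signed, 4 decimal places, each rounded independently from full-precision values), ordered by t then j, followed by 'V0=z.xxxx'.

(0,0): Delta=1.0000 Bond=-56.2364
V0=17.7636

The replicating-portfolio and risk-neutral prices coincide; use p* = (1.1−0.69)/(1.38−0.69) = 0.5942 for the latter.
Terminal values V(1,·): V(1,0)=-10.8000, V(1,1)=40.2600
Node (0,0) S=74.0000: V=(p*·40.2600+(1−p*)·-10.8000)/1.1=17.7636; Δ=(40.2600−-10.8000)/(102.1200−51.0600)=1.0000; B=V−Δ·S=-56.2364
Check: Δ(0,0)·S0 + B(0,0) = 17.7636 = V0.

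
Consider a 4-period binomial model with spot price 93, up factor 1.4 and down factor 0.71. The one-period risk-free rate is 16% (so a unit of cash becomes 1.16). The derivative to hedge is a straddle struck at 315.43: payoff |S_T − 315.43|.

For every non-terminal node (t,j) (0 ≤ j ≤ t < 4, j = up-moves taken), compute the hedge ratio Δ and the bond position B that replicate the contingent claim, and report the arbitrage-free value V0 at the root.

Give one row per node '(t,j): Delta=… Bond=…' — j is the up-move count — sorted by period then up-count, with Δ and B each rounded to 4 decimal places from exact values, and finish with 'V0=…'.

(0,0): Delta=-0.7683 Bond=161.0182
(1,0): Delta=-1.0000 Bond=202.0826
(1,1): Delta=-0.7056 Bond=178.6203
(2,0): Delta=-1.0000 Bond=234.4159
(2,1): Delta=-1.0000 Bond=234.4159
(2,2): Delta=-0.6260 Bond=192.6842
(3,0): Delta=-1.0000 Bond=271.9224
(3,1): Delta=-1.0000 Bond=271.9224
(3,2): Delta=-1.0000 Bond=271.9224
(3,3): Delta=-0.5248 Bond=197.6957
V0=89.5697

Since d<R<u, set p* = (R−d)/(u−d) = 0.6522; price each node as the discounted p*-expectation of its children.
At expiry t=4: V(4,0)=291.7971, V(4,1)=268.8300, V(4,2)=223.5427, V(4,3)=134.2437, V(4,4)=41.8388
(3,0): S=33.2857. Δ = (V_up−V_dn)/(S_up−S_dn) = (268.8300−291.7971)/(46.6000−23.6329) = -1.0000. V = [p*·268.8300 + (1−p*)·291.7971]/1.16 = 238.6367. B = V − Δ·S = 271.9224.
(3,1): S=65.6338. Δ = (V_up−V_dn)/(S_up−S_dn) = (223.5427−268.8300)/(91.8873−46.6000) = -1.0000. V = [p*·223.5427 + (1−p*)·268.8300]/1.16 = 206.2886. B = V − Δ·S = 271.9224.
(3,2): S=129.4188. Δ = (V_up−V_dn)/(S_up−S_dn) = (134.2437−223.5427)/(181.1863−91.8873) = -1.0000. V = [p*·134.2437 + (1−p*)·223.5427]/1.16 = 142.5036. B = V − Δ·S = 271.9224.
(3,3): S=255.1920. Δ = (V_up−V_dn)/(S_up−S_dn) = (41.8388−134.2437)/(357.2688−181.1863) = -0.5248. V = [p*·41.8388 + (1−p*)·134.2437]/1.16 = 63.7755. B = V − Δ·S = 197.6957.
(2,0): S=46.8813. Δ = (V_up−V_dn)/(S_up−S_dn) = (206.2886−238.6367)/(65.6338−33.2857) = -1.0000. V = [p*·206.2886 + (1−p*)·238.6367]/1.16 = 187.5346. B = V − Δ·S = 234.4159.
(2,1): S=92.4420. Δ = (V_up−V_dn)/(S_up−S_dn) = (142.5036−206.2886)/(129.4188−65.6338) = -1.0000. V = [p*·142.5036 + (1−p*)·206.2886]/1.16 = 141.9739. B = V − Δ·S = 234.4159.
(2,2): S=182.2800. Δ = (V_up−V_dn)/(S_up−S_dn) = (63.7755−142.5036)/(255.1920−129.4188) = -0.6260. V = [p*·63.7755 + (1−p*)·142.5036]/1.16 = 78.5855. B = V − Δ·S = 192.6842.
(1,0): S=66.0300. Δ = (V_up−V_dn)/(S_up−S_dn) = (141.9739−187.5346)/(92.4420−46.8813) = -1.0000. V = [p*·141.9739 + (1−p*)·187.5346]/1.16 = 136.0526. B = V − Δ·S = 202.0826.
(1,1): S=130.2000. Δ = (V_up−V_dn)/(S_up−S_dn) = (78.5855−141.9739)/(182.2800−92.4420) = -0.7056. V = [p*·78.5855 + (1−p*)·141.9739]/1.16 = 86.7531. B = V − Δ·S = 178.6203.
(0,0): S=93.0000. Δ = (V_up−V_dn)/(S_up−S_dn) = (86.7531−136.0526)/(130.2000−66.0300) = -0.7683. V = [p*·86.7531 + (1−p*)·136.0526]/1.16 = 89.5697. B = V − Δ·S = 161.0182.
Each (Δ,B) replicates both successor values, so the strategy is self-financing and V0 is arbitrage-free.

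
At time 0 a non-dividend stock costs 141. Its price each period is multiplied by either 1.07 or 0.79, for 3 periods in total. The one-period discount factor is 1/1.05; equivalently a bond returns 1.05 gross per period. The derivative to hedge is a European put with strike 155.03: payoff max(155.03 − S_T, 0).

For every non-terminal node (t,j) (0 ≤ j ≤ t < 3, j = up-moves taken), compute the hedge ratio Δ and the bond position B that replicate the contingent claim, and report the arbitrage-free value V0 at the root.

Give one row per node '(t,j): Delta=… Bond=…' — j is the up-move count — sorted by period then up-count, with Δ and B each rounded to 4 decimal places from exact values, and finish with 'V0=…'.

Since d<R<u, set p* = (R−d)/(u−d) = 0.9286; price each node as the discounted p*-expectation of its children.
Payoff layer (t=3): V(3,0)=85.5115, V(3,1)=60.8720, V(3,2)=27.4996, V(3,3)=0.0000
(2,0): S=87.9981. Δ = (V_up−V_dn)/(S_up−S_dn) = (60.8720−85.5115)/(94.1580−69.5185) = -1.0000. V = [p*·60.8720 + (1−p*)·85.5115]/1.05 = 59.6495. B = V − Δ·S = 147.6476.
(2,1): S=119.1873. Δ = (V_up−V_dn)/(S_up−S_dn) = (27.4996−60.8720)/(127.5304−94.1580) = -1.0000. V = [p*·27.4996 + (1−p*)·60.8720]/1.05 = 28.4603. B = V − Δ·S = 147.6476.
(2,2): S=161.4309. Δ = (V_up−V_dn)/(S_up−S_dn) = (0.0000−27.4996)/(172.7311−127.5304) = -0.6084. V = [p*·0.0000 + (1−p*)·27.4996]/1.05 = 1.8707. B = V − Δ·S = 100.0835.
(1,0): S=111.3900. Δ = (V_up−V_dn)/(S_up−S_dn) = (28.4603−59.6495)/(119.1873−87.9981) = -1.0000. V = [p*·28.4603 + (1−p*)·59.6495]/1.05 = 29.2268. B = V − Δ·S = 140.6168.
(1,1): S=150.8700. Δ = (V_up−V_dn)/(S_up−S_dn) = (1.8707−28.4603)/(161.4309−119.1873) = -0.6294. V = [p*·1.8707 + (1−p*)·28.4603]/1.05 = 3.5905. B = V − Δ·S = 98.5533.
(0,0): S=141.0000. Δ = (V_up−V_dn)/(S_up−S_dn) = (3.5905−29.2268)/(150.8700−111.3900) = -0.6493. V = [p*·3.5905 + (1−p*)·29.2268]/1.05 = 5.1634. B = V − Δ·S = 96.7218.
Root portfolio cost Δ·141+B reproduces V0=5.1634.

(0,0): Delta=-0.6493 Bond=96.7218
(1,0): Delta=-1.0000 Bond=140.6168
(1,1): Delta=-0.6294 Bond=98.5533
(2,0): Delta=-1.0000 Bond=147.6476
(2,1): Delta=-1.0000 Bond=147.6476
(2,2): Delta=-0.6084 Bond=100.0835
V0=5.1634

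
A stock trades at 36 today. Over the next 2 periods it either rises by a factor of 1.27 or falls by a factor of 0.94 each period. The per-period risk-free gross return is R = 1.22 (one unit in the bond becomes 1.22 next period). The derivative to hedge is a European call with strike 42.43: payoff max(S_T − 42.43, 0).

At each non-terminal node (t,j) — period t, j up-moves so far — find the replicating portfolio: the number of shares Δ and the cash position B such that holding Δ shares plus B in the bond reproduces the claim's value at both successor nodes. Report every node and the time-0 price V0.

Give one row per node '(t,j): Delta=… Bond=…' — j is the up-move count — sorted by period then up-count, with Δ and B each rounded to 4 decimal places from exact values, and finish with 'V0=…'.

Under the risk-neutral measure, an up-move has probability p* = (R−d)/(u−d) = 0.8485 and values discount at R = 1.22.
Payoff layer (t=2): V(2,0)=0.0000, V(2,1)=0.5468, V(2,2)=15.6344
  t=1,j=0: stock 33.8400 → up 42.9768 (V=0.5468), down 31.8096 (V=0.0000). Price 0.3803; hedge Δ=0.0490, bond B=-1.2767.
  t=1,j=1: stock 45.7200 → up 58.0644 (V=15.6344), down 42.9768 (V=0.5468). Price 10.9413; hedge Δ=1.0000, bond B=-34.7787.
  t=0,j=0: stock 36.0000 → up 45.7200 (V=10.9413), down 33.8400 (V=0.3803). Price 7.6567; hedge Δ=0.8890, bond B=-24.3464.
Each (Δ,B) replicates both successor values, so the strategy is self-financing and V0 is arbitrage-free.

(0,0): Delta=0.8890 Bond=-24.3464
(1,0): Delta=0.0490 Bond=-1.2767
(1,1): Delta=1.0000 Bond=-34.7787
V0=7.6567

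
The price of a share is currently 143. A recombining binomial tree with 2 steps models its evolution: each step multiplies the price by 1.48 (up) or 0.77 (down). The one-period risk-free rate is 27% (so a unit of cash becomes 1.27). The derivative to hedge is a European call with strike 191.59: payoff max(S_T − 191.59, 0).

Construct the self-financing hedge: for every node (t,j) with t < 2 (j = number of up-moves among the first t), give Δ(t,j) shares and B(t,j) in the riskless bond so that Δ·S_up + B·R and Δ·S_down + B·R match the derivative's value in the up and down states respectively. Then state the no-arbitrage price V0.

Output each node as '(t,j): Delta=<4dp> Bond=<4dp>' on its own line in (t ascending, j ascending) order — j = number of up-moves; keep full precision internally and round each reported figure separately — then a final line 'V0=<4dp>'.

The replicating-portfolio and risk-neutral prices coincide; use p* = (1.27−0.77)/(1.48−0.77) = 0.7042 for the latter.
Terminal values V(2,·): V(2,0)=0.0000, V(2,1)=0.0000, V(2,2)=121.6372
(1,0): S=110.1100. Δ = (V_up−V_dn)/(S_up−S_dn) = (0.0000−0.0000)/(162.9628−84.7847) = 0.0000. V = [p*·0.0000 + (1−p*)·0.0000]/1.27 = 0.0000. B = V − Δ·S = 0.0000.
(1,1): S=211.6400. Δ = (V_up−V_dn)/(S_up−S_dn) = (121.6372−0.0000)/(313.2272−162.9628) = 0.8095. V = [p*·121.6372 + (1−p*)·0.0000]/1.27 = 67.4488. B = V − Δ·S = -103.8712.
(0,0): S=143.0000. Δ = (V_up−V_dn)/(S_up−S_dn) = (67.4488−0.0000)/(211.6400−110.1100) = 0.6643. V = [p*·67.4488 + (1−p*)·0.0000]/1.27 = 37.4009. B = V − Δ·S = -57.5974.
Self-financing check: at every node Δ·S+B equals the discounted successor values.

(0,0): Delta=0.6643 Bond=-57.5974
(1,0): Delta=0.0000 Bond=0.0000
(1,1): Delta=0.8095 Bond=-103.8712
V0=37.4009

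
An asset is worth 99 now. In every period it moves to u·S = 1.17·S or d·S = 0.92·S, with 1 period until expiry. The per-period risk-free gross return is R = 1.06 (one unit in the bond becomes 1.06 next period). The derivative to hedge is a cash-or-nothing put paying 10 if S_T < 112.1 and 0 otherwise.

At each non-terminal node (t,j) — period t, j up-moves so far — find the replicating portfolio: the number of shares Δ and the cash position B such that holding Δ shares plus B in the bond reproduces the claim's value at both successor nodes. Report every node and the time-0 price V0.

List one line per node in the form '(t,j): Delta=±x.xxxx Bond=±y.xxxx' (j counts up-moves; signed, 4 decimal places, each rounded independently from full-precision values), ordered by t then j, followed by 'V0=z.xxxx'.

Risk-neutral probability p* = (R−d)/(u−d) = (1.06−0.92)/(1.17−0.92) = 0.5600.
Terminal values V(1,·): V(1,0)=10.0000, V(1,1)=0.0000
(0,0): S=99.0000. Δ = (V_up−V_dn)/(S_up−S_dn) = (0.0000−10.0000)/(115.8300−91.0800) = -0.4040. V = [p*·0.0000 + (1−p*)·10.0000]/1.06 = 4.1509. B = V − Δ·S = 44.1509.
Each (Δ,B) replicates both successor values, so the strategy is self-financing and V0 is arbitrage-free.

(0,0): Delta=-0.4040 Bond=44.1509
V0=4.1509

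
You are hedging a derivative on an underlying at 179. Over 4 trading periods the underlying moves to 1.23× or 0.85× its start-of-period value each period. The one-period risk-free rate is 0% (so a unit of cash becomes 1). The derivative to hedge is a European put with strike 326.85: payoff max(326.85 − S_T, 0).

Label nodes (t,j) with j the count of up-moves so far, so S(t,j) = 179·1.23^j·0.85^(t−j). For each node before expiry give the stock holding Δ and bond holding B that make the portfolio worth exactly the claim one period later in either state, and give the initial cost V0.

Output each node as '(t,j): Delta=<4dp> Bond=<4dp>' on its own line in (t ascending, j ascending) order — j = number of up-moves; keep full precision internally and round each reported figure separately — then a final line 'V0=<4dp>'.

No-arbitrage ⇒ martingale measure with p* = (R−d)/(u−d) = 0.3947.
Terminal values V(4,·): V(4,0)=233.4109, V(4,1)=191.6381, V(4,2)=131.1904, V(4,3)=43.7191, V(4,4)=0.0000
Node (3,0) S=109.9284: V=(p*·191.6381+(1−p*)·233.4109)/1=216.9216; Δ=(191.6381−233.4109)/(135.2119−93.4391)=-1.0000; B=V−Δ·S=326.8500
Node (3,1) S=159.0728: V=(p*·131.1904+(1−p*)·191.6381)/1=167.7772; Δ=(131.1904−191.6381)/(195.6596−135.2119)=-1.0000; B=V−Δ·S=326.8500
Node (3,2) S=230.1877: V=(p*·43.7191+(1−p*)·131.1904)/1=96.6623; Δ=(43.7191−131.1904)/(283.1309−195.6596)=-1.0000; B=V−Δ·S=326.8500
Node (3,3) S=333.0952: V=(p*·0.0000+(1−p*)·43.7191)/1=26.4616; Δ=(0.0000−43.7191)/(409.7071−283.1309)=-0.3454; B=V−Δ·S=141.5118
Node (2,0) S=129.3275: V=(p*·167.7772+(1−p*)·216.9216)/1=197.5225; Δ=(167.7772−216.9216)/(159.0728−109.9284)=-1.0000; B=V−Δ·S=326.8500
Node (2,1) S=187.1445: V=(p*·96.6623+(1−p*)·167.7772)/1=139.7055; Δ=(96.6623−167.7772)/(230.1877−159.0728)=-1.0000; B=V−Δ·S=326.8500
Node (2,2) S=270.8091: V=(p*·26.4616+(1−p*)·96.6623)/1=68.9515; Δ=(26.4616−96.6623)/(333.0952−230.1877)=-0.6822; B=V−Δ·S=253.6902
Node (1,0) S=152.1500: V=(p*·139.7055+(1−p*)·197.5225)/1=174.7000; Δ=(139.7055−197.5225)/(187.1445−129.3275)=-1.0000; B=V−Δ·S=326.8500
Node (1,1) S=220.1700: V=(p*·68.9515+(1−p*)·139.7055)/1=111.7763; Δ=(68.9515−139.7055)/(270.8091−187.1445)=-0.8457; B=V−Δ·S=297.9711
Node (0,0) S=179.0000: V=(p*·111.7763+(1−p*)·174.7000)/1=149.8617; Δ=(111.7763−174.7000)/(220.1700−152.1500)=-0.9251; B=V−Δ·S=315.4504
Check: Δ(0,0)·S0 + B(0,0) = 149.8617 = V0.

(0,0): Delta=-0.9251 Bond=315.4504
(1,0): Delta=-1.0000 Bond=326.8500
(1,1): Delta=-0.8457 Bond=297.9711
(2,0): Delta=-1.0000 Bond=326.8500
(2,1): Delta=-1.0000 Bond=326.8500
(2,2): Delta=-0.6822 Bond=253.6902
(3,0): Delta=-1.0000 Bond=326.8500
(3,1): Delta=-1.0000 Bond=326.8500
(3,2): Delta=-1.0000 Bond=326.8500
(3,3): Delta=-0.3454 Bond=141.5118
V0=149.8617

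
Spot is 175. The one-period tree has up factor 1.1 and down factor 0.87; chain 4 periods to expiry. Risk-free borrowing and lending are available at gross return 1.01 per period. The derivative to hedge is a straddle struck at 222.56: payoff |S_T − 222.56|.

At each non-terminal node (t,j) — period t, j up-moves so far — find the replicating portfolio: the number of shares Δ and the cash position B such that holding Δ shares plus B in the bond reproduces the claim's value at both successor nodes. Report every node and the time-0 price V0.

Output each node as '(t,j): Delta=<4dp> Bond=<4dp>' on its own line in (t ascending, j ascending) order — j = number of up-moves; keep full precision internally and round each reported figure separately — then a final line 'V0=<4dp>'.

(0,0): Delta=-0.6339 Bond=158.6911
(1,0): Delta=-1.0000 Bond=216.0145
(1,1): Delta=-0.4478 Bond=124.4474
(2,0): Delta=-1.0000 Bond=218.1747
(2,1): Delta=-1.0000 Bond=218.1747
(2,2): Delta=-0.1670 Bond=66.2387
(3,0): Delta=-1.0000 Bond=220.3564
(3,1): Delta=-1.0000 Bond=220.3564
(3,2): Delta=-1.0000 Bond=220.3564
(3,3): Delta=0.2565 Bond=-31.7488
V0=47.7561

Since d<R<u, set p* = (R−d)/(u−d) = 0.6087; price each node as the discounted p*-expectation of its children.
Terminal payoffs: V(4,0)=122.3029, V(4,1)=95.7982, V(4,2)=62.2864, V(4,3)=19.9152, V(4,4)=33.6575
Node (3,0) S=115.2380: V=(p*·95.7982+(1−p*)·122.3029)/1.01=105.1184; Δ=(95.7982−122.3029)/(126.7618−100.2571)=-1.0000; B=V−Δ·S=220.3564
Node (3,1) S=145.7033: V=(p*·62.2864+(1−p*)·95.7982)/1.01=74.6532; Δ=(62.2864−95.7982)/(160.2736−126.7618)=-1.0000; B=V−Δ·S=220.3564
Node (3,2) S=184.2225: V=(p*·19.9152+(1−p*)·62.2864)/1.01=36.1339; Δ=(19.9152−62.2864)/(202.6448−160.2736)=-1.0000; B=V−Δ·S=220.3564
Node (3,3) S=232.9250: V=(p*·33.6575+(1−p*)·19.9152)/1.01=28.0001; Δ=(33.6575−19.9152)/(256.2175−202.6448)=0.2565; B=V−Δ·S=-31.7488
Node (2,0) S=132.4575: V=(p*·74.6532+(1−p*)·105.1184)/1.01=85.7172; Δ=(74.6532−105.1184)/(145.7033−115.2380)=-1.0000; B=V−Δ·S=218.1747
Node (2,1) S=167.4750: V=(p*·36.1339+(1−p*)·74.6532)/1.01=50.6997; Δ=(36.1339−74.6532)/(184.2225−145.7033)=-1.0000; B=V−Δ·S=218.1747
Node (2,2) S=211.7500: V=(p*·28.0001+(1−p*)·36.1339)/1.01=30.8742; Δ=(28.0001−36.1339)/(232.9250−184.2225)=-0.1670; B=V−Δ·S=66.2387
Node (1,0) S=152.2500: V=(p*·50.6997+(1−p*)·85.7172)/1.01=63.7645; Δ=(50.6997−85.7172)/(167.4750−132.4575)=-1.0000; B=V−Δ·S=216.0145
Node (1,1) S=192.5000: V=(p*·30.8742+(1−p*)·50.6997)/1.01=38.2495; Δ=(30.8742−50.6997)/(211.7500−167.4750)=-0.4478; B=V−Δ·S=124.4474
Node (0,0) S=175.0000: V=(p*·38.2495+(1−p*)·63.7645)/1.01=47.7561; Δ=(38.2495−63.7645)/(192.5000−152.2500)=-0.6339; B=V−Δ·S=158.6911
Root portfolio cost Δ·175+B reproduces V0=47.7561.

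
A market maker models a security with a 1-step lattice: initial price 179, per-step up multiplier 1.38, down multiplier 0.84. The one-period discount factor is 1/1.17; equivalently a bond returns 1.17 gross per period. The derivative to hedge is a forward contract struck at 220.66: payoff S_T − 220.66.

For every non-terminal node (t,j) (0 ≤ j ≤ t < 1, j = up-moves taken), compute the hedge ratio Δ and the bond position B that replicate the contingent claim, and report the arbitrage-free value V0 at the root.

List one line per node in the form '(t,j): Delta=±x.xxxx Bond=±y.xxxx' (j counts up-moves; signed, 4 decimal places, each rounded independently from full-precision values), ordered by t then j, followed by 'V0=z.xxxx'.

(0,0): Delta=1.0000 Bond=-188.5983
V0=-9.5983

Risk-neutral probability p* = (R−d)/(u−d) = (1.17−0.84)/(1.38−0.84) = 0.6111.
Payoff layer (t=1): V(1,0)=-70.3000, V(1,1)=26.3600
  t=0,j=0: stock 179.0000 → up 247.0200 (V=26.3600), down 150.3600 (V=-70.3000). Price -9.5983; hedge Δ=1.0000, bond B=-188.5983.
The time-0 hedge costs -9.5983, which is the no-arbitrage price.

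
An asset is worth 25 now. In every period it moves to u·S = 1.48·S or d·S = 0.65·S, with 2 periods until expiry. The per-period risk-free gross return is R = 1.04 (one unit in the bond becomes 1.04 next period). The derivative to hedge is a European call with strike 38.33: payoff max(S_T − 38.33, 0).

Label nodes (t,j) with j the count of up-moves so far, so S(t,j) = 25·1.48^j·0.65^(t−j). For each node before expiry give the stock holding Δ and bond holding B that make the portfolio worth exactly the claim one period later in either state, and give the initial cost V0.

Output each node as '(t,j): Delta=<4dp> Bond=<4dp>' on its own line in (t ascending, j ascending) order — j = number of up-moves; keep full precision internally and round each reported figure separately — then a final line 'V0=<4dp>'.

(0,0): Delta=0.3577 Bond=-5.5898
(1,0): Delta=0.0000 Bond=0.0000
(1,1): Delta=0.5350 Bond=-12.3720
V0=3.3539

Under the risk-neutral measure, an up-move has probability p* = (R−d)/(u−d) = 0.4699 and values discount at R = 1.04.
At expiry t=2: V(2,0)=0.0000, V(2,1)=0.0000, V(2,2)=16.4300
(1,0): S=16.2500. Δ = (V_up−V_dn)/(S_up−S_dn) = (0.0000−0.0000)/(24.0500−10.5625) = 0.0000. V = [p*·0.0000 + (1−p*)·0.0000]/1.04 = 0.0000. B = V − Δ·S = 0.0000.
(1,1): S=37.0000. Δ = (V_up−V_dn)/(S_up−S_dn) = (16.4300−0.0000)/(54.7600−24.0500) = 0.5350. V = [p*·16.4300 + (1−p*)·0.0000]/1.04 = 7.4232. B = V − Δ·S = -12.3720.
(0,0): S=25.0000. Δ = (V_up−V_dn)/(S_up−S_dn) = (7.4232−0.0000)/(37.0000−16.2500) = 0.3577. V = [p*·7.4232 + (1−p*)·0.0000]/1.04 = 3.3539. B = V − Δ·S = -5.5898.
The time-0 hedge costs 3.3539, which is the no-arbitrage price.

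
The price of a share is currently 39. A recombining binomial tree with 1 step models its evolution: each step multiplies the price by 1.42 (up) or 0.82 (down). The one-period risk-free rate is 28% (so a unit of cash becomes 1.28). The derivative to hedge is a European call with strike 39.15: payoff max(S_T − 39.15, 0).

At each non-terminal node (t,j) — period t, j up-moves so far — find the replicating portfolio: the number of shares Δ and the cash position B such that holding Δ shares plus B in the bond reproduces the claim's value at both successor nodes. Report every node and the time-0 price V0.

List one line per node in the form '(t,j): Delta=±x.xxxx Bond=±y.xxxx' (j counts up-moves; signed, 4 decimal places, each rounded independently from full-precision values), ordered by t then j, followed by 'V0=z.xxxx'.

Risk-neutral probability p* = (R−d)/(u−d) = (1.28−0.82)/(1.42−0.82) = 0.7667.
Terminal values V(1,·): V(1,0)=0.0000, V(1,1)=16.2300
  t=0,j=0: stock 39.0000 → up 55.3800 (V=16.2300), down 31.9800 (V=0.0000). Price 9.7211; hedge Δ=0.6936, bond B=-17.3289.
Self-financing check: at every node Δ·S+B equals the discounted successor values.

(0,0): Delta=0.6936 Bond=-17.3289
V0=9.7211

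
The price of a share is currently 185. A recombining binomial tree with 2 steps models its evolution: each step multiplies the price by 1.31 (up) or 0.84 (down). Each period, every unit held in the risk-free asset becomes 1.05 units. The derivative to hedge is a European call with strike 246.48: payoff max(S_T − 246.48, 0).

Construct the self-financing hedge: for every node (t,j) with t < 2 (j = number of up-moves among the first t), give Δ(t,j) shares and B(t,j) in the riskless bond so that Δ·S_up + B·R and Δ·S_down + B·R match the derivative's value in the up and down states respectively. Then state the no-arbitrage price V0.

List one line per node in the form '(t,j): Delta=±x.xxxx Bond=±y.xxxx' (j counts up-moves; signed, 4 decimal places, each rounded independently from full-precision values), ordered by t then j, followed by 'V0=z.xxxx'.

Risk-neutral probability p* = (R−d)/(u−d) = (1.05−0.84)/(1.31−0.84) = 0.4468.
Payoff layer (t=2): V(2,0)=0.0000, V(2,1)=0.0000, V(2,2)=70.9985
Node (1,0) S=155.4000: V=(p*·0.0000+(1−p*)·0.0000)/1.05=0.0000; Δ=(0.0000−0.0000)/(203.5740−130.5360)=0.0000; B=V−Δ·S=0.0000
Node (1,1) S=242.3500: V=(p*·70.9985+(1−p*)·0.0000)/1.05=30.2121; Δ=(70.9985−0.0000)/(317.4785−203.5740)=0.6233; B=V−Δ·S=-120.8485
Node (0,0) S=185.0000: V=(p*·30.2121+(1−p*)·0.0000)/1.05=12.8562; Δ=(30.2121−0.0000)/(242.3500−155.4000)=0.3475; B=V−Δ·S=-51.4249
Check: Δ(0,0)·S0 + B(0,0) = 12.8562 = V0.

(0,0): Delta=0.3475 Bond=-51.4249
(1,0): Delta=0.0000 Bond=0.0000
(1,1): Delta=0.6233 Bond=-120.8485
V0=12.8562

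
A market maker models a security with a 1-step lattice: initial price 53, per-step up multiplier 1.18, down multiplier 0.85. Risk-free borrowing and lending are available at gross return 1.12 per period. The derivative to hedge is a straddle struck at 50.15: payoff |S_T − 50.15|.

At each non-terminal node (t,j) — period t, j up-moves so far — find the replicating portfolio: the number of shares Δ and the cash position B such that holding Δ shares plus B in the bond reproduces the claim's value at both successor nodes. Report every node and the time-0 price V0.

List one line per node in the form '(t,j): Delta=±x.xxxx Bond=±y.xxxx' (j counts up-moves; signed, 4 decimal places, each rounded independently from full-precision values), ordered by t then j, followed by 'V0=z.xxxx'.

Risk-neutral probability p* = (R−d)/(u−d) = (1.12−0.85)/(1.18−0.85) = 0.8182.
Payoff layer (t=1): V(1,0)=5.1000, V(1,1)=12.3900
Node (0,0) S=53.0000: V=(p*·12.3900+(1−p*)·5.1000)/1.12=9.8791; Δ=(12.3900−5.1000)/(62.5400−45.0500)=0.4168; B=V−Δ·S=-12.2119
Self-financing check: at every node Δ·S+B equals the discounted successor values.

(0,0): Delta=0.4168 Bond=-12.2119
V0=9.8791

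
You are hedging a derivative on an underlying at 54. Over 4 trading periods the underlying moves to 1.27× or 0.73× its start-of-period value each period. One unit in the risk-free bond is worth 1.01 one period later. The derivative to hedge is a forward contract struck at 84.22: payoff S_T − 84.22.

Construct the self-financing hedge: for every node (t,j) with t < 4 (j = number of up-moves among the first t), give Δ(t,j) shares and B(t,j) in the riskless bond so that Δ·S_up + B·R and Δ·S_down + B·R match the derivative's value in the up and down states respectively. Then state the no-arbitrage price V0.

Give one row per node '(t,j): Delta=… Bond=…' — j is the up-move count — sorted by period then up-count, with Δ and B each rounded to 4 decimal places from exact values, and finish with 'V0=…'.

Under the risk-neutral measure, an up-move has probability p* = (R−d)/(u−d) = 0.5185 and values discount at R = 1.01.
Terminal values V(4,·): V(4,0)=-68.8849, V(4,1)=-57.5412, V(4,2)=-37.8062, V(4,3)=-3.4727, V(4,4)=56.2581
  t=3,j=0: stock 21.0069 → up 26.6788 (V=-57.5412), down 15.3351 (V=-68.8849). Price -62.3792; hedge Δ=1.0000, bond B=-83.3861.
  t=3,j=1: stock 36.5463 → up 46.4138 (V=-37.8062), down 26.6788 (V=-57.5412). Price -46.8399; hedge Δ=1.0000, bond B=-83.3861.
  t=3,j=2: stock 63.5805 → up 80.7473 (V=-3.4727), down 46.4138 (V=-37.8062). Price -19.8056; hedge Δ=1.0000, bond B=-83.3861.
  t=3,j=3: stock 110.6127 → up 140.4781 (V=56.2581), down 80.7473 (V=-3.4727). Price 27.2265; hedge Δ=1.0000, bond B=-83.3861.
  t=2,j=0: stock 28.7766 → up 36.5463 (V=-46.8399), down 21.0069 (V=-62.3792). Price -53.7839; hedge Δ=1.0000, bond B=-82.5605.
  t=2,j=1: stock 50.0634 → up 63.5805 (V=-19.8056), down 36.5463 (V=-46.8399). Price -32.4971; hedge Δ=1.0000, bond B=-82.5605.
  t=2,j=2: stock 87.0966 → up 110.6127 (V=27.2265), down 63.5805 (V=-19.8056). Price 4.5361; hedge Δ=1.0000, bond B=-82.5605.
  t=1,j=0: stock 39.4200 → up 50.0634 (V=-32.4971), down 28.7766 (V=-53.7839). Price -42.3231; hedge Δ=1.0000, bond B=-81.7431.
  t=1,j=1: stock 68.5800 → up 87.0966 (V=4.5361), down 50.0634 (V=-32.4971). Price -13.1631; hedge Δ=1.0000, bond B=-81.7431.
  t=0,j=0: stock 54.0000 → up 68.5800 (V=-13.1631), down 39.4200 (V=-42.3231). Price -26.9338; hedge Δ=1.0000, bond B=-80.9338.
Root portfolio cost Δ·54+B reproduces V0=-26.9338.

(0,0): Delta=1.0000 Bond=-80.9338
(1,0): Delta=1.0000 Bond=-81.7431
(1,1): Delta=1.0000 Bond=-81.7431
(2,0): Delta=1.0000 Bond=-82.5605
(2,1): Delta=1.0000 Bond=-82.5605
(2,2): Delta=1.0000 Bond=-82.5605
(3,0): Delta=1.0000 Bond=-83.3861
(3,1): Delta=1.0000 Bond=-83.3861
(3,2): Delta=1.0000 Bond=-83.3861
(3,3): Delta=1.0000 Bond=-83.3861
V0=-26.9338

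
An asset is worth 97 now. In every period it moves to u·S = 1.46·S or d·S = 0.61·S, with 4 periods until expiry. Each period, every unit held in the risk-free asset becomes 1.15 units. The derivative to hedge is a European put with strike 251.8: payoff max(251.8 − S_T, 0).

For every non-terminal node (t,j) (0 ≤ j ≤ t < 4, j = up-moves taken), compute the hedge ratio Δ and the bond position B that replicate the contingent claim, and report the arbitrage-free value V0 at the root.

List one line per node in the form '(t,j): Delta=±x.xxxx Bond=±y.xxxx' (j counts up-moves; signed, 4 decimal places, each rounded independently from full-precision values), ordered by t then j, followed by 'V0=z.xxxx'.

Risk-neutral probability p* = (R−d)/(u−d) = (1.15−0.61)/(1.46−0.61) = 0.6353.
Payoff layer (t=4): V(4,0)=238.3695, V(4,1)=219.6550, V(4,2)=174.8627, V(4,3)=67.6549, V(4,4)=0.0000
  t=3,j=0: stock 22.0172 → up 32.1450 (V=219.6550), down 13.4305 (V=238.3695). Price 196.9394; hedge Δ=-1.0000, bond B=218.9565.
  t=3,j=1: stock 52.6968 → up 76.9373 (V=174.8627), down 32.1450 (V=219.6550). Price 166.2597; hedge Δ=-1.0000, bond B=218.9565.
  t=3,j=2: stock 126.1268 → up 184.1451 (V=67.6549), down 76.9373 (V=174.8627). Price 92.8297; hedge Δ=-1.0000, bond B=218.9565.
  t=3,j=3: stock 301.8772 → up 440.7407 (V=0.0000), down 184.1451 (V=67.6549). Price 21.4558; hedge Δ=-0.2637, bond B=101.0498.
  t=2,j=0: stock 36.0937 → up 52.6968 (V=166.2597), down 22.0172 (V=196.9394). Price 154.3033; hedge Δ=-1.0000, bond B=190.3970.
  t=2,j=1: stock 86.3882 → up 126.1268 (V=92.8297), down 52.6968 (V=166.2597). Price 104.0088; hedge Δ=-1.0000, bond B=190.3970.
  t=2,j=2: stock 206.7652 → up 301.8772 (V=21.4558), down 126.1268 (V=92.8297). Price 41.2924; hedge Δ=-0.4061, bond B=125.2618.
  t=1,j=0: stock 59.1700 → up 86.3882 (V=104.0088), down 36.0937 (V=154.3033). Price 106.3926; hedge Δ=-1.0000, bond B=165.5626.
  t=1,j=1: stock 141.6200 → up 206.7652 (V=41.2924), down 86.3882 (V=104.0088). Price 55.7960; hedge Δ=-0.5210, bond B=129.5800.
  t=0,j=0: stock 97.0000 → up 141.6200 (V=55.7960), down 59.1700 (V=106.3926). Price 64.5643; hedge Δ=-0.6137, bond B=124.0896.
Self-financing check: at every node Δ·S+B equals the discounted successor values.

(0,0): Delta=-0.6137 Bond=124.0896
(1,0): Delta=-1.0000 Bond=165.5626
(1,1): Delta=-0.5210 Bond=129.5800
(2,0): Delta=-1.0000 Bond=190.3970
(2,1): Delta=-1.0000 Bond=190.3970
(2,2): Delta=-0.4061 Bond=125.2618
(3,0): Delta=-1.0000 Bond=218.9565
(3,1): Delta=-1.0000 Bond=218.9565
(3,2): Delta=-1.0000 Bond=218.9565
(3,3): Delta=-0.2637 Bond=101.0498
V0=64.5643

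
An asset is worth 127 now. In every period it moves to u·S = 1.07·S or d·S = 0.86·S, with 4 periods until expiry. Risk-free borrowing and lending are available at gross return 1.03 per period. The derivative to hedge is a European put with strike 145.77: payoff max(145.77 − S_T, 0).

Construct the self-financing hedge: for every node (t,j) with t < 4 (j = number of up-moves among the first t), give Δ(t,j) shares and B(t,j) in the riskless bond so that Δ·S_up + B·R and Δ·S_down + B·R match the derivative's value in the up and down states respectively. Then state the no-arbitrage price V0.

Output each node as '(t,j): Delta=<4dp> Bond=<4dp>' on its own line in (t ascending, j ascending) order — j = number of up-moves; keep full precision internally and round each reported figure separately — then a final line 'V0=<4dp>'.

Under the risk-neutral measure, an up-move has probability p* = (R−d)/(u−d) = 0.8095 and values discount at R = 1.03.
At expiry t=4: V(4,0)=76.3000, V(4,1)=59.3364, V(4,2)=38.2305, V(4,3)=11.9708, V(4,4)=0.0000
(3,0): S=80.7791. Δ = (V_up−V_dn)/(S_up−S_dn) = (59.3364−76.3000)/(86.4336−69.4700) = -1.0000. V = [p*·59.3364 + (1−p*)·76.3000]/1.03 = 60.7452. B = V − Δ·S = 141.5243.
(3,1): S=100.5042. Δ = (V_up−V_dn)/(S_up−S_dn) = (38.2305−59.3364)/(107.5395−86.4336) = -1.0000. V = [p*·38.2305 + (1−p*)·59.3364]/1.03 = 41.0200. B = V − Δ·S = 141.5243.
(3,2): S=125.0460. Δ = (V_up−V_dn)/(S_up−S_dn) = (11.9708−38.2305)/(133.7992−107.5395) = -1.0000. V = [p*·11.9708 + (1−p*)·38.2305]/1.03 = 16.4783. B = V − Δ·S = 141.5243.
(3,3): S=155.5805. Δ = (V_up−V_dn)/(S_up−S_dn) = (0.0000−11.9708)/(166.4711−133.7992) = -0.3664. V = [p*·0.0000 + (1−p*)·11.9708]/1.03 = 2.2137. B = V − Δ·S = 59.2176.
(2,0): S=93.9292. Δ = (V_up−V_dn)/(S_up−S_dn) = (41.0200−60.7452)/(100.5042−80.7791) = -1.0000. V = [p*·41.0200 + (1−p*)·60.7452]/1.03 = 43.4730. B = V − Δ·S = 137.4022.
(2,1): S=116.8654. Δ = (V_up−V_dn)/(S_up−S_dn) = (16.4783−41.0200)/(125.0460−100.5042) = -1.0000. V = [p*·16.4783 + (1−p*)·41.0200]/1.03 = 20.5368. B = V − Δ·S = 137.4022.
(2,2): S=145.4023. Δ = (V_up−V_dn)/(S_up−S_dn) = (2.2137−16.4783)/(155.5805−125.0460) = -0.4672. V = [p*·2.2137 + (1−p*)·16.4783]/1.03 = 4.7872. B = V − Δ·S = 72.7136.
(1,0): S=109.2200. Δ = (V_up−V_dn)/(S_up−S_dn) = (20.5368−43.4730)/(116.8654−93.9292) = -1.0000. V = [p*·20.5368 + (1−p*)·43.4730]/1.03 = 24.1802. B = V − Δ·S = 133.4002.
(1,1): S=135.8900. Δ = (V_up−V_dn)/(S_up−S_dn) = (4.7872−20.5368)/(145.4023−116.8654) = -0.5519. V = [p*·4.7872 + (1−p*)·20.5368]/1.03 = 7.5603. B = V − Δ·S = 82.5585.
(0,0): S=127.0000. Δ = (V_up−V_dn)/(S_up−S_dn) = (7.5603−24.1802)/(135.8900−109.2200) = -0.6232. V = [p*·7.5603 + (1−p*)·24.1802]/1.03 = 10.4136. B = V − Δ·S = 89.5560.
Self-financing check: at every node Δ·S+B equals the discounted successor values.

(0,0): Delta=-0.6232 Bond=89.5560
(1,0): Delta=-1.0000 Bond=133.4002
(1,1): Delta=-0.5519 Bond=82.5585
(2,0): Delta=-1.0000 Bond=137.4022
(2,1): Delta=-1.0000 Bond=137.4022
(2,2): Delta=-0.4672 Bond=72.7136
(3,0): Delta=-1.0000 Bond=141.5243
(3,1): Delta=-1.0000 Bond=141.5243
(3,2): Delta=-1.0000 Bond=141.5243
(3,3): Delta=-0.3664 Bond=59.2176
V0=10.4136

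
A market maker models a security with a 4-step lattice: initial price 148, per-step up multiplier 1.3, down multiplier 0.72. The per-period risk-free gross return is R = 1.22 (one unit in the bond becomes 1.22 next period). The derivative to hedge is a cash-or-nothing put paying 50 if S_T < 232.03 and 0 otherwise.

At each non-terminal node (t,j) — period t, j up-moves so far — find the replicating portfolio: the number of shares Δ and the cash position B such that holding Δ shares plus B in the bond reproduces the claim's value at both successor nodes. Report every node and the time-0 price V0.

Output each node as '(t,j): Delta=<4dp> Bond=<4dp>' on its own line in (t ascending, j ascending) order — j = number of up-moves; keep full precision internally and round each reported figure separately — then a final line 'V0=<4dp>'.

Since d<R<u, set p* = (R−d)/(u−d) = 0.8621; price each node as the discounted p*-expectation of its children.
Payoff layer (t=4): V(4,0)=50.0000, V(4,1)=50.0000, V(4,2)=50.0000, V(4,3)=0.0000, V(4,4)=0.0000
Node (3,0) S=55.2407: V=(p*·50.0000+(1−p*)·50.0000)/1.22=40.9836; Δ=(50.0000−50.0000)/(71.8129−39.7733)=0.0000; B=V−Δ·S=40.9836
Node (3,1) S=99.7402: V=(p*·50.0000+(1−p*)·50.0000)/1.22=40.9836; Δ=(50.0000−50.0000)/(129.6622−71.8129)=0.0000; B=V−Δ·S=40.9836
Node (3,2) S=180.0864: V=(p*·0.0000+(1−p*)·50.0000)/1.22=5.6529; Δ=(0.0000−50.0000)/(234.1123−129.6622)=-0.4787; B=V−Δ·S=91.8598
Node (3,3) S=325.1560: V=(p*·0.0000+(1−p*)·0.0000)/1.22=0.0000; Δ=(0.0000−0.0000)/(422.7028−234.1123)=0.0000; B=V−Δ·S=0.0000
Node (2,0) S=76.7232: V=(p*·40.9836+(1−p*)·40.9836)/1.22=33.5931; Δ=(40.9836−40.9836)/(99.7402−55.2407)=0.0000; B=V−Δ·S=33.5931
Node (2,1) S=138.5280: V=(p*·5.6529+(1−p*)·40.9836)/1.22=8.6280; Δ=(5.6529−40.9836)/(180.0864−99.7402)=-0.4397; B=V−Δ·S=69.5430
Node (2,2) S=250.1200: V=(p*·0.0000+(1−p*)·5.6529)/1.22=0.6391; Δ=(0.0000−5.6529)/(325.1560−180.0864)=-0.0390; B=V−Δ·S=10.3855
Node (1,0) S=106.5600: V=(p*·8.6280+(1−p*)·33.5931)/1.22=9.8946; Δ=(8.6280−33.5931)/(138.5280−76.7232)=-0.4039; B=V−Δ·S=52.9380
Node (1,1) S=192.4000: V=(p*·0.6391+(1−p*)·8.6280)/1.22=1.4271; Δ=(0.6391−8.6280)/(250.1200−138.5280)=-0.0716; B=V−Δ·S=15.2009
Node (0,0) S=148.0000: V=(p*·1.4271+(1−p*)·9.8946)/1.22=2.1271; Δ=(1.4271−9.8946)/(192.4000−106.5600)=-0.0986; B=V−Δ·S=16.7263
Check: Δ(0,0)·S0 + B(0,0) = 2.1271 = V0.

(0,0): Delta=-0.0986 Bond=16.7263
(1,0): Delta=-0.4039 Bond=52.9380
(1,1): Delta=-0.0716 Bond=15.2009
(2,0): Delta=0.0000 Bond=33.5931
(2,1): Delta=-0.4397 Bond=69.5430
(2,2): Delta=-0.0390 Bond=10.3855
(3,0): Delta=0.0000 Bond=40.9836
(3,1): Delta=0.0000 Bond=40.9836
(3,2): Delta=-0.4787 Bond=91.8598
(3,3): Delta=0.0000 Bond=0.0000
V0=2.1271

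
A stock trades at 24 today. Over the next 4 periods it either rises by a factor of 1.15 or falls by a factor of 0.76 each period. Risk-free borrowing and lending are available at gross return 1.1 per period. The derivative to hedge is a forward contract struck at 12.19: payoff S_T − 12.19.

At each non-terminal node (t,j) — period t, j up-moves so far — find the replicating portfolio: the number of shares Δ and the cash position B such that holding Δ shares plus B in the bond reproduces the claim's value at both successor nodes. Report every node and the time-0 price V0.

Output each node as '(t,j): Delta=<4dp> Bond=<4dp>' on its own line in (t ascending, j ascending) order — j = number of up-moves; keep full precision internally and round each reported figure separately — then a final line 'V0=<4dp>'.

Under the risk-neutral measure, an up-move has probability p* = (R−d)/(u−d) = 0.8718 and values discount at R = 1.1.
Payoff layer (t=4): V(4,0)=-4.1831, V(4,1)=-0.0743, V(4,2)=6.1430, V(4,3)=15.5508, V(4,4)=29.7861
  t=3,j=0: stock 10.5354 → up 12.1157 (V=-0.0743), down 8.0069 (V=-4.1831). Price -0.5464; hedge Δ=1.0000, bond B=-11.0818.
  t=3,j=1: stock 15.9418 → up 18.3330 (V=6.1430), down 12.1157 (V=-0.0743). Price 4.8599; hedge Δ=1.0000, bond B=-11.0818.
  t=3,j=2: stock 24.1224 → up 27.7408 (V=15.5508), down 18.3330 (V=6.1430). Price 13.0406; hedge Δ=1.0000, bond B=-11.0818.
  t=3,j=3: stock 36.5010 → up 41.9761 (V=29.7861), down 27.7408 (V=15.5508). Price 25.4192; hedge Δ=1.0000, bond B=-11.0818.
  t=2,j=0: stock 13.8624 → up 15.9418 (V=4.8599), down 10.5354 (V=-0.5464). Price 3.7880; hedge Δ=1.0000, bond B=-10.0744.
  t=2,j=1: stock 20.9760 → up 24.1224 (V=13.0406), down 15.9418 (V=4.8599). Price 10.9016; hedge Δ=1.0000, bond B=-10.0744.
  t=2,j=2: stock 31.7400 → up 36.5010 (V=25.4192), down 24.1224 (V=13.0406). Price 21.6656; hedge Δ=1.0000, bond B=-10.0744.
  t=1,j=0: stock 18.2400 → up 20.9760 (V=10.9016), down 13.8624 (V=3.7880). Price 9.0815; hedge Δ=1.0000, bond B=-9.1585.
  t=1,j=1: stock 27.6000 → up 31.7400 (V=21.6656), down 20.9760 (V=10.9016). Price 18.4415; hedge Δ=1.0000, bond B=-9.1585.
  t=0,j=0: stock 24.0000 → up 27.6000 (V=18.4415), down 18.2400 (V=9.0815). Price 15.6741; hedge Δ=1.0000, bond B=-8.3259.
Each (Δ,B) replicates both successor values, so the strategy is self-financing and V0 is arbitrage-free.

(0,0): Delta=1.0000 Bond=-8.3259
(1,0): Delta=1.0000 Bond=-9.1585
(1,1): Delta=1.0000 Bond=-9.1585
(2,0): Delta=1.0000 Bond=-10.0744
(2,1): Delta=1.0000 Bond=-10.0744
(2,2): Delta=1.0000 Bond=-10.0744
(3,0): Delta=1.0000 Bond=-11.0818
(3,1): Delta=1.0000 Bond=-11.0818
(3,2): Delta=1.0000 Bond=-11.0818
(3,3): Delta=1.0000 Bond=-11.0818
V0=15.6741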